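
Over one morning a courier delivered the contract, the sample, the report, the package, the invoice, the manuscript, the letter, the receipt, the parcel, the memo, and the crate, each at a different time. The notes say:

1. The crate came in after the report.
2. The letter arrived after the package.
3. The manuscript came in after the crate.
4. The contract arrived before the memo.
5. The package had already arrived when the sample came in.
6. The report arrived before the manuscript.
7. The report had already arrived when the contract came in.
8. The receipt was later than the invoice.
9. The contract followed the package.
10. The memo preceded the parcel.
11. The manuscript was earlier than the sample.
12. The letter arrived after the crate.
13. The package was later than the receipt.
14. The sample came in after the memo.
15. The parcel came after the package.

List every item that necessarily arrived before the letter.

Directly stated before the letter: the crate and the package.
The invoice reaches the letter via the invoice → the receipt → the package → the letter.
The receipt reaches the letter via the receipt → the package → the letter.
The report reaches the letter via the report → the crate → the letter.

the crate, the invoice, the package, the receipt, the report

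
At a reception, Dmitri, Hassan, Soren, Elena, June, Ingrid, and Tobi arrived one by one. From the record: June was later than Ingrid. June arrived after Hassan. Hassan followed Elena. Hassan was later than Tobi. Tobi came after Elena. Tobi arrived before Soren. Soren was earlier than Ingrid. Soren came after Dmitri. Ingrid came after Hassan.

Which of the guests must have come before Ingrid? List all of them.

Dmitri, Elena, Hassan, Soren, Tobi

Directly stated before Ingrid: Hassan and Soren.
Dmitri reaches Ingrid via Dmitri → Soren → Ingrid.
Elena reaches Ingrid via Elena → Hassan → Ingrid.
Tobi reaches Ingrid via Tobi → Soren → Ingrid.
No chain forces June ahead of Ingrid.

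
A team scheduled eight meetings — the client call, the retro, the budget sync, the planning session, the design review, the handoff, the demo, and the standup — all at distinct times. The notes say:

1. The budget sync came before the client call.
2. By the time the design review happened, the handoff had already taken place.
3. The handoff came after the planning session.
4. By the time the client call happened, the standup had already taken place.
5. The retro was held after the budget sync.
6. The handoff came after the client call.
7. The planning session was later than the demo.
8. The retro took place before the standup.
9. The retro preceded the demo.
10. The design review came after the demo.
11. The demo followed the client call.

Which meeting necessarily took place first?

The budget sync has a chain of constraints placing it before every other meeting, so the budget sync must be first.

the budget sync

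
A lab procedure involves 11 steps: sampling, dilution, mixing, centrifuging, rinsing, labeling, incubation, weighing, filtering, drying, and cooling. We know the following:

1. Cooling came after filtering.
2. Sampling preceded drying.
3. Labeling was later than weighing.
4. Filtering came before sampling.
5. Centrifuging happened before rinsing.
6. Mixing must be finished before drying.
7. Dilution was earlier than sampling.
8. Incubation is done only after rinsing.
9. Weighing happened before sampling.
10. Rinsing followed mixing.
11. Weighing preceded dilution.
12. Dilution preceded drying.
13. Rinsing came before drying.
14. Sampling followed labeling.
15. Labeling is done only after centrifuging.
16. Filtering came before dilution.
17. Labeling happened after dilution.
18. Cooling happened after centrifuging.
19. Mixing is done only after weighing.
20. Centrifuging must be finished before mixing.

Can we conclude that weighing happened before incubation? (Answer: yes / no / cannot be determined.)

Chain the constraints: weighing → mixing → rinsing → incubation. Each link is directly stated, so weighing comes before incubation.

yes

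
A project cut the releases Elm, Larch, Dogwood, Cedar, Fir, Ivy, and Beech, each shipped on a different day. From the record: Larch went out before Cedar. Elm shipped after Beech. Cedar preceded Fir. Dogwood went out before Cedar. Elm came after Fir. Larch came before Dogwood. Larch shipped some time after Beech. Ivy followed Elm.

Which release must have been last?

Ivy

Every other release has a chain of constraints placing it before Ivy, so Ivy is last.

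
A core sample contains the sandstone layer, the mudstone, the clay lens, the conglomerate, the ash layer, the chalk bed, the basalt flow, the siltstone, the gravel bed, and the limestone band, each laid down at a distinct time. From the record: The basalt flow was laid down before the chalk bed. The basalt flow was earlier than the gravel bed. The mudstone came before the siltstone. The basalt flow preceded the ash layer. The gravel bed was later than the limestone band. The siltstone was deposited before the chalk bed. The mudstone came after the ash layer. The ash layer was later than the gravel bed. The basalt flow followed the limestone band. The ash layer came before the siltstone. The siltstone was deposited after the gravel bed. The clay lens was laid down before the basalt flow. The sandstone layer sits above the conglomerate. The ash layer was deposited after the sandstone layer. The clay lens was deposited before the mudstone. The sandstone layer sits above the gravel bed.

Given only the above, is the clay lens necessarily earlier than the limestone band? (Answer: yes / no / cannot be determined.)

cannot be determined

No chain of stated constraints runs from the clay lens to the limestone band, and none runs from the limestone band to the clay lens either.
So the relative order of the clay lens and the limestone band is not fixed by the given facts.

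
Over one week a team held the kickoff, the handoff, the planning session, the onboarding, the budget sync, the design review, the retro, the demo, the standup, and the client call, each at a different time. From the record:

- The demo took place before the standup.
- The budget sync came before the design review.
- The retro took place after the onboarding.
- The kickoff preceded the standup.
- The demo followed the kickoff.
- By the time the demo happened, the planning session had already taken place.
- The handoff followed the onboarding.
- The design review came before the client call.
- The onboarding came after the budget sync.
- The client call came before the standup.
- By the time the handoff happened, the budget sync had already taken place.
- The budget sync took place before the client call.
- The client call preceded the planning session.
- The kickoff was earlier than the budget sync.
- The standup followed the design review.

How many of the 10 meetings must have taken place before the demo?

Directly stated before the demo: the kickoff and the planning session.
The budget sync reaches the demo via the budget sync → the client call → the planning session → the demo.
The client call reaches the demo via the client call → the planning session → the demo.
The design review reaches the demo via the design review → the client call → the planning session → the demo.
No chain forces the standup (or any of the others) ahead of the demo.
That's the budget sync, the client call, the design review, the kickoff, and the planning session — 5 in all.

5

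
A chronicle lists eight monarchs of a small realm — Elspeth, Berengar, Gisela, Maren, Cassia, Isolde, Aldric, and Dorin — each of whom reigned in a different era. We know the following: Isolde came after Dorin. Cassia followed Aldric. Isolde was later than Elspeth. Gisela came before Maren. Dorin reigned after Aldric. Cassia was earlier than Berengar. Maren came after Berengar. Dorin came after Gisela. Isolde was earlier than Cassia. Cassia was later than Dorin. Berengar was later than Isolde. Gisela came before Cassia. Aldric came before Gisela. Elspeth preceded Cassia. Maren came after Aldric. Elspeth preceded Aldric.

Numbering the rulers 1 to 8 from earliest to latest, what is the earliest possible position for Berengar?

Aldric, Cassia, Dorin, Elspeth, Gisela, and Isolde must all come before Berengar — 6 forced predecessors.
Nothing else is forced ahead of Berengar, so their earliest slot is position 6 + 1 = 7.

7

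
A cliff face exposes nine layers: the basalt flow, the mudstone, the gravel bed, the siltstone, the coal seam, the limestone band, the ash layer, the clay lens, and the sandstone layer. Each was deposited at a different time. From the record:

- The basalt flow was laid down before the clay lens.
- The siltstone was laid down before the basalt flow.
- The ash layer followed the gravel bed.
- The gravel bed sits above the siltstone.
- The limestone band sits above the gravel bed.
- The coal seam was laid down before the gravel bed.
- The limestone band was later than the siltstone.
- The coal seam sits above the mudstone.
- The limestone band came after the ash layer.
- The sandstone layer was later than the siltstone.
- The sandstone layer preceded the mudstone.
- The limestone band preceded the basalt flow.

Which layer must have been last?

the clay lens

Every other layer has a chain of constraints placing it before the clay lens, so the clay lens is last.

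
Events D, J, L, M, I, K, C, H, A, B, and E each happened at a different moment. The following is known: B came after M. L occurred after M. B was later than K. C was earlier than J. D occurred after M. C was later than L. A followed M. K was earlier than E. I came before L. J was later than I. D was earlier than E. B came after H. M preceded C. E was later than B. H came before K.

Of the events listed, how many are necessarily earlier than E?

Directly stated before E: B, D, and K.
H reaches E via H → B → E.
M reaches E via M → D → E.
No chain forces L (or any of the others) ahead of E.
That's B, D, H, K, and M — 5 in all.

5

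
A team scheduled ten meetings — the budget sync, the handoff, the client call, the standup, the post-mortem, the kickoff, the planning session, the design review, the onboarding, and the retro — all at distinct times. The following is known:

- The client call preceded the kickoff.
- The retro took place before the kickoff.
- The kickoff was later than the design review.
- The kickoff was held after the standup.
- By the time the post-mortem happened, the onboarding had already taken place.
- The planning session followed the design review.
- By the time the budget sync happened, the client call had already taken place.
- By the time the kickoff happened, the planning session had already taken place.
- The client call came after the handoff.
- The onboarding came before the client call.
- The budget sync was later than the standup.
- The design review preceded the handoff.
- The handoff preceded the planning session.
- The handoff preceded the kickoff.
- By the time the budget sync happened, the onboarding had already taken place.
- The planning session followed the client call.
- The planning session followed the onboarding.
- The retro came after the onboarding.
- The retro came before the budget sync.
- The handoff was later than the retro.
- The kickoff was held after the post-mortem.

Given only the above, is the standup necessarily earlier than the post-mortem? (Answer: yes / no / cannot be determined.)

No chain of stated constraints runs from the standup to the post-mortem, and none runs from the post-mortem to the standup either.
So the relative order of the standup and the post-mortem is not fixed by the given facts.

cannot be determined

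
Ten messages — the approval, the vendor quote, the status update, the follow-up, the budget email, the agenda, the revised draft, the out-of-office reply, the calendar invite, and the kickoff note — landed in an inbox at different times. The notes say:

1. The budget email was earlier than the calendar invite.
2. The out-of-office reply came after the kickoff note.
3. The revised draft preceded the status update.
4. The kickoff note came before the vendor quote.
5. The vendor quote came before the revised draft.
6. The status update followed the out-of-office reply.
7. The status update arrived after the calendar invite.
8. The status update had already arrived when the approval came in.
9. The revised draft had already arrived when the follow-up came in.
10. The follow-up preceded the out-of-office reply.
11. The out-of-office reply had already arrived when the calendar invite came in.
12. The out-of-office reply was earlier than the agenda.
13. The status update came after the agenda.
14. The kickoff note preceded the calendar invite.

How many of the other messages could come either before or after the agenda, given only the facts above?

2

Forced before the agenda: the follow-up, the kickoff note, the out-of-office reply, the revised draft, and the vendor quote; forced after the agenda: the approval and the status update.
That leaves the budget email and the calendar invite with no forced order relative to the agenda — 2.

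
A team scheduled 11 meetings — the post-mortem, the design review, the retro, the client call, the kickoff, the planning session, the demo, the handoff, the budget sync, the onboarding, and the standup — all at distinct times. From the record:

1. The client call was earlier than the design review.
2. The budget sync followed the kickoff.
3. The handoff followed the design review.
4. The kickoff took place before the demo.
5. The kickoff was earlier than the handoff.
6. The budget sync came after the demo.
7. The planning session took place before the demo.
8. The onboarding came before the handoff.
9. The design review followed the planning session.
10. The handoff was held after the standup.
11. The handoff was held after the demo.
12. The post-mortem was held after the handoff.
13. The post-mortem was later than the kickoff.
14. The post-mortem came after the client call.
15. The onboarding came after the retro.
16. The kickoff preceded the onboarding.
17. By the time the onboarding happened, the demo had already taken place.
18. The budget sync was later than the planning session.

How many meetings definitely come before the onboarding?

Directly stated before the onboarding: the demo, the kickoff, and the retro.
The planning session reaches the onboarding via the planning session → the demo → the onboarding.
No chain forces the client call (or any of the others) ahead of the onboarding.
That's the demo, the kickoff, the planning session, and the retro — 4 in all.

4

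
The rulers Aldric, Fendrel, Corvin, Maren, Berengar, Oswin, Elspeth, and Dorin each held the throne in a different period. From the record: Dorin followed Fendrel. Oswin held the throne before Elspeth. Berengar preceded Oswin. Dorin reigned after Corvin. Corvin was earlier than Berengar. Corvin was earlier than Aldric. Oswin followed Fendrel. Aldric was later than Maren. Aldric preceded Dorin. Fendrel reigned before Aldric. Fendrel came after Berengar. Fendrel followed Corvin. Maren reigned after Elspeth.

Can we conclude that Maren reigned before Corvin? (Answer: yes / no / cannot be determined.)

Tracing the constraints gives Corvin → Berengar → Oswin → Elspeth → Maren, so Corvin must come before Maren.
That means Maren cannot be before Corvin.

no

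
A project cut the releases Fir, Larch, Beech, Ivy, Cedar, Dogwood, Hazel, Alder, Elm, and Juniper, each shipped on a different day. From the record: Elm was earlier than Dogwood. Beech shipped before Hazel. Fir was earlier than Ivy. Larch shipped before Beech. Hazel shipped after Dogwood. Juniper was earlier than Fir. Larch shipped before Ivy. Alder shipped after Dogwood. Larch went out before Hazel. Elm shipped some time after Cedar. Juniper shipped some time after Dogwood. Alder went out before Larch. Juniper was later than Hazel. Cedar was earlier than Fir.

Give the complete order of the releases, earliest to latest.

The constraints fix every adjacent pair, so only one ordering works:
Cedar → Elm → Dogwood → Alder → Larch → Beech → Hazel → Juniper → Fir → Ivy.

Cedar, Elm, Dogwood, Alder, Larch, Beech, Hazel, Juniper, Fir, Ivy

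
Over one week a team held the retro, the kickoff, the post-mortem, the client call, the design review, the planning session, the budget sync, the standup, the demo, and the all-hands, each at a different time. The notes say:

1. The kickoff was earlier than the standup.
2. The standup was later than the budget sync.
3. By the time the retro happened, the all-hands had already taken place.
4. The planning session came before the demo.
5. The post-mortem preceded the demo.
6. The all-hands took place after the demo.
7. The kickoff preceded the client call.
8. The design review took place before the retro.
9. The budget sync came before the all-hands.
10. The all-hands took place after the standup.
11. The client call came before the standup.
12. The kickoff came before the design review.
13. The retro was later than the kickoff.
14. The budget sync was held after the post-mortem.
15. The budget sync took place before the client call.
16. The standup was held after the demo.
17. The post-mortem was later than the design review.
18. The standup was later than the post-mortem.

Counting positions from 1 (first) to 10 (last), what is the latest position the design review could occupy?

The design review must come before the all-hands, the budget sync, the client call, the demo, the post-mortem, the retro, and the standup — 7 meetings forced after it.
Everything else can be placed before the design review in some valid order, so the design review can sit as late as position 10 − 7 = 3.

3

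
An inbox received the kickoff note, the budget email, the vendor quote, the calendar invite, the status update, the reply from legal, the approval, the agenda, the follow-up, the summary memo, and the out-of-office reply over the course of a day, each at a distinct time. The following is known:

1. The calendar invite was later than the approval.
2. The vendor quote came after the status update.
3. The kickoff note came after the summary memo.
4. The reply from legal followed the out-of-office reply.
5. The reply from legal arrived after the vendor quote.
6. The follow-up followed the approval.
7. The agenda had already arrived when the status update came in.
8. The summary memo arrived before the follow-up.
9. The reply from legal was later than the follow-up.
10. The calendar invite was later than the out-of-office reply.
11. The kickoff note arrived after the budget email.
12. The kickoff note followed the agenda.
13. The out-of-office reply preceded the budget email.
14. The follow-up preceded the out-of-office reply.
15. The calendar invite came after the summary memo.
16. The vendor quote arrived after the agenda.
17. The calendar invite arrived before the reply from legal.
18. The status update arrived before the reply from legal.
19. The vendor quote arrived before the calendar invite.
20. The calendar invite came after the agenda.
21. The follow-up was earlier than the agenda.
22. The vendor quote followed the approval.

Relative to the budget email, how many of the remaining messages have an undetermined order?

Forced before the budget email: the approval, the follow-up, the out-of-office reply, and the summary memo; forced after the budget email: the kickoff note.
That leaves the agenda, the calendar invite, the reply from legal, the status update, and the vendor quote with no forced order relative to the budget email — 5.

5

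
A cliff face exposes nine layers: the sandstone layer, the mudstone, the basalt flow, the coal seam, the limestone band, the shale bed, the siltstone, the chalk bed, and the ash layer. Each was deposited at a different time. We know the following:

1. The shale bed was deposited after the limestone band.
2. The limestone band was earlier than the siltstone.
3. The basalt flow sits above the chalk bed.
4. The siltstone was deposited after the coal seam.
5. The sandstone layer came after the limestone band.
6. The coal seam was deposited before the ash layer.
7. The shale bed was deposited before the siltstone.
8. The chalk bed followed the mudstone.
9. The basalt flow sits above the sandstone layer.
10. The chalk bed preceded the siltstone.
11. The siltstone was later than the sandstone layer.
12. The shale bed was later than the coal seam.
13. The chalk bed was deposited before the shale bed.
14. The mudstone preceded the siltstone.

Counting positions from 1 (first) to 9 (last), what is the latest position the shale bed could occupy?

8

The shale bed must come before the siltstone — 1 layer forced after it.
Everything else can be placed before the shale bed in some valid order, so the shale bed can sit as late as position 9 − 1 = 8.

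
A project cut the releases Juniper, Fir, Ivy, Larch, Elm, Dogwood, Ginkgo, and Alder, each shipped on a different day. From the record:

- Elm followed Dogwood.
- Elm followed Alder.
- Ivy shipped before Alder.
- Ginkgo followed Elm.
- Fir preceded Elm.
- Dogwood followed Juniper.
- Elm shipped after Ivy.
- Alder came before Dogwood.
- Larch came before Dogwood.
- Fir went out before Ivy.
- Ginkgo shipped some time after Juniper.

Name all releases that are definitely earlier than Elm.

Alder, Dogwood, Fir, Ivy, Juniper, Larch

Directly stated before Elm: Alder, Dogwood, Fir, and Ivy.
Juniper reaches Elm via Juniper → Dogwood → Elm.
Larch reaches Elm via Larch → Dogwood → Elm.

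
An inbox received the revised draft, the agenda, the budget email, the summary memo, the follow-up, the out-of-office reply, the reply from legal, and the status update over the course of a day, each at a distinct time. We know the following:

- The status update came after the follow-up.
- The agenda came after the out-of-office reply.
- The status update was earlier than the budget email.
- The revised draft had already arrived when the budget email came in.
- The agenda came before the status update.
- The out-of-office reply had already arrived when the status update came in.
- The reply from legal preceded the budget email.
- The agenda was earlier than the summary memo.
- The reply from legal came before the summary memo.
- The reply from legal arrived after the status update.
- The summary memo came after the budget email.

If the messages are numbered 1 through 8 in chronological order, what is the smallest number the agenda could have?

The out-of-office reply must come before the agenda — 1 forced predecessor.
Nothing else is forced ahead of the agenda, so its earliest slot is position 1 + 1 = 2.

2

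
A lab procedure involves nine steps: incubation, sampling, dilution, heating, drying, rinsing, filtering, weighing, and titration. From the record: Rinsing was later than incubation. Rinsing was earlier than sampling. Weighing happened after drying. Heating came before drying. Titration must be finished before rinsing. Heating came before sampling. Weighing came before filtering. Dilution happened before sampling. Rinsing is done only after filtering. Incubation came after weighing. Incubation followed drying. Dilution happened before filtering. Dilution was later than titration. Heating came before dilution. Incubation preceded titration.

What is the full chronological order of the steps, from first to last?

heating, drying, weighing, incubation, titration, dilution, filtering, rinsing, sampling

The constraints fix every adjacent pair, so only one ordering works:
heating → drying → weighing → incubation → titration → dilution → filtering → rinsing → sampling.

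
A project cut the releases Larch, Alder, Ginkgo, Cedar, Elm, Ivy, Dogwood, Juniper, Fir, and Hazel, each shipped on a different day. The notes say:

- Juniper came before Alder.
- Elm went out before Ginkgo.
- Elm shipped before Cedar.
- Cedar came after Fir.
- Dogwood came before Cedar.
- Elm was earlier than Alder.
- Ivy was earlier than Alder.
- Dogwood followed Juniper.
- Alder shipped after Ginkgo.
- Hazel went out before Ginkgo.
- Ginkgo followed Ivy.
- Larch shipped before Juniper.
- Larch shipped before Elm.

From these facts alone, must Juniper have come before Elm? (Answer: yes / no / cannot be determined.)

cannot be determined

No chain of stated constraints runs from Juniper to Elm, and none runs from Elm to Juniper either.
So the relative order of Juniper and Elm is not fixed by the given facts.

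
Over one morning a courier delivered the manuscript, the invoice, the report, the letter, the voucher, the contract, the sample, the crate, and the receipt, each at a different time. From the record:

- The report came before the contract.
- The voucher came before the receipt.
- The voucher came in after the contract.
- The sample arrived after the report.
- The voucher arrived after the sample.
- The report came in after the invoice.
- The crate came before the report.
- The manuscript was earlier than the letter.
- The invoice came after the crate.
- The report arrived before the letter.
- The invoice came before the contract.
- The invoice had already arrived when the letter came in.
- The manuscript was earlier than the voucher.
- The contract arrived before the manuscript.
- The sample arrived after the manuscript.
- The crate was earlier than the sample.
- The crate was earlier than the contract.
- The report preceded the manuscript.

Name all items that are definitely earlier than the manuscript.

Directly stated before the manuscript: the contract and the report.
The crate reaches the manuscript via the crate → the contract → the manuscript.
The invoice reaches the manuscript via the invoice → the contract → the manuscript.

the contract, the crate, the invoice, the report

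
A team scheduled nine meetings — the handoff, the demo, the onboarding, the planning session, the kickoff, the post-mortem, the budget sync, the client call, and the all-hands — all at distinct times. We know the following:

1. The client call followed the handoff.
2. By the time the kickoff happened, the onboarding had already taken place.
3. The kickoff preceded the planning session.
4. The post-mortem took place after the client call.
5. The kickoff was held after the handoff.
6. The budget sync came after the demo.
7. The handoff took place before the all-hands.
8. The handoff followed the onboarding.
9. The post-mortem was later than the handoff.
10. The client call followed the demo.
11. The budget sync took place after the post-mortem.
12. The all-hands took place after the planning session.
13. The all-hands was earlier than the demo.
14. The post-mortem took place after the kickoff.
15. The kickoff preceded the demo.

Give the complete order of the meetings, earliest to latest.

The constraints fix every adjacent pair, so only one ordering works:
the onboarding → the handoff → the kickoff → the planning session → the all-hands → the demo → the client call → the post-mortem → the budget sync.

the onboarding, the handoff, the kickoff, the planning session, the all-hands, the demo, the client call, the post-mortem, the budget sync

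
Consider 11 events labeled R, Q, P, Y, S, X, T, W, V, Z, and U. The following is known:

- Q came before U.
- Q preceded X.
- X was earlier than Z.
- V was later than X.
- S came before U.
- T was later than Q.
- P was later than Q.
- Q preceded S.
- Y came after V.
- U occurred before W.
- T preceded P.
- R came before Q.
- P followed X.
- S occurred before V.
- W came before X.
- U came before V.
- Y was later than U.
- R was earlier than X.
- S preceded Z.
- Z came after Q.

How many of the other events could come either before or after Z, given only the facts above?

Forced before Z: Q, R, S, U, W, and X.
That leaves P, T, V, and Y with no forced order relative to Z — 4.

4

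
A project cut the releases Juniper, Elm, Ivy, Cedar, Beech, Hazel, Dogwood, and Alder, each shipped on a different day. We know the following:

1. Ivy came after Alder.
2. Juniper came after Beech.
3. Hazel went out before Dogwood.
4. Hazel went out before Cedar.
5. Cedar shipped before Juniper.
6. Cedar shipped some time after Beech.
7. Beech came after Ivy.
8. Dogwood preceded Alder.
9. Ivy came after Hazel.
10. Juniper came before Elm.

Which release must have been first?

Hazel has a chain of constraints placing it before every other release, so Hazel must be first.

Hazel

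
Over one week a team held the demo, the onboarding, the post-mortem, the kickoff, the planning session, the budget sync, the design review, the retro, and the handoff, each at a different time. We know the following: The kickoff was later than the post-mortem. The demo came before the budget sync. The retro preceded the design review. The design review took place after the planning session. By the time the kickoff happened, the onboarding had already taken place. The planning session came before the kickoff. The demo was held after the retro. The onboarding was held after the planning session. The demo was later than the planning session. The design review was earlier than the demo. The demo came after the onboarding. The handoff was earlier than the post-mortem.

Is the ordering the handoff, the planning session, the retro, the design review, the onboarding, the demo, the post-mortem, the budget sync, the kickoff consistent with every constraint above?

yes

Check each stated constraint against the proposed order — e.g. the handoff is ahead of the post-mortem; the planning session is ahead of the kickoff. Every pair is in the required order; nothing is violated.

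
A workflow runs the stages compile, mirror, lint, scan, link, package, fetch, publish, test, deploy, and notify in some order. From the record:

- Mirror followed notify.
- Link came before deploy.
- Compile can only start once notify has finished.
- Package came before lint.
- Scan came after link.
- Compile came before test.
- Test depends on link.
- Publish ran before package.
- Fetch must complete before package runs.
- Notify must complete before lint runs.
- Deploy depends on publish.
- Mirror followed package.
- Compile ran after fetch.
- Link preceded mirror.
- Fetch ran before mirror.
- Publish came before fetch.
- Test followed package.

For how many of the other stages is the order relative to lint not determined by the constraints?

Forced before lint: fetch, notify, package, and publish.
That leaves compile, deploy, link, mirror, scan, and test with no forced order relative to lint — 6.

6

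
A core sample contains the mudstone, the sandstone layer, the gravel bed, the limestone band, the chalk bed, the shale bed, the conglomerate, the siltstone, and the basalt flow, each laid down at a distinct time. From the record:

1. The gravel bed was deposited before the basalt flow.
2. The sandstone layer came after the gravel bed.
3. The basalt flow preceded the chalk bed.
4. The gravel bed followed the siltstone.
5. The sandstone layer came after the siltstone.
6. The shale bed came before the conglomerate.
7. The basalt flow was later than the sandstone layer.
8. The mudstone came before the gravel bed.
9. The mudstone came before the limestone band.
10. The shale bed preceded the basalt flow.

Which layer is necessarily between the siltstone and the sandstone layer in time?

the gravel bed

Tracing the constraints gives the siltstone → the gravel bed → the sandstone layer, so the gravel bed sits after the siltstone and before the sandstone layer.
No other layer is forced both after the siltstone and before the sandstone layer.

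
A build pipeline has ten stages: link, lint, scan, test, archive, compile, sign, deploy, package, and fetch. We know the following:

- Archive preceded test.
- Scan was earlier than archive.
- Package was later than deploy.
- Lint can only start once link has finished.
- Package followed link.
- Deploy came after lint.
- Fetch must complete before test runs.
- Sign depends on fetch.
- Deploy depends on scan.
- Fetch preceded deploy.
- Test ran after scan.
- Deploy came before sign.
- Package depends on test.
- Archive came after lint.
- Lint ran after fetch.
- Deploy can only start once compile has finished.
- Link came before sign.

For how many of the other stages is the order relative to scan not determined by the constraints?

4

Forced after scan: archive, deploy, package, sign, and test.
That leaves compile, fetch, link, and lint with no forced order relative to scan — 4.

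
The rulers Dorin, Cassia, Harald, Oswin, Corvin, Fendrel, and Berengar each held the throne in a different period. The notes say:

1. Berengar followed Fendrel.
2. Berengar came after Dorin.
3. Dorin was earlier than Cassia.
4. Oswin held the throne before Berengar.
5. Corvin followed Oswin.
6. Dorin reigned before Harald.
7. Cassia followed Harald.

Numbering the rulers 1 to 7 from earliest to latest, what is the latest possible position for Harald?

6

Harald must come before Cassia — 1 ruler forced after them.
Everything else can be placed before Harald in some valid order, so Harald can sit as late as position 7 − 1 = 6.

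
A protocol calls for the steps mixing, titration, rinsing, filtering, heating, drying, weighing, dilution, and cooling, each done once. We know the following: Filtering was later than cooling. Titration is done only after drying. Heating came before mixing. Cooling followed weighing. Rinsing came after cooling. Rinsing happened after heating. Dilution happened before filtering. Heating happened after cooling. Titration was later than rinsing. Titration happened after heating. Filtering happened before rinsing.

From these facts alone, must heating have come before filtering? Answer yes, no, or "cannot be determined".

cannot be determined

No chain of stated constraints runs from heating to filtering, and none runs from filtering to heating either.
So the relative order of heating and filtering is not fixed by the given facts.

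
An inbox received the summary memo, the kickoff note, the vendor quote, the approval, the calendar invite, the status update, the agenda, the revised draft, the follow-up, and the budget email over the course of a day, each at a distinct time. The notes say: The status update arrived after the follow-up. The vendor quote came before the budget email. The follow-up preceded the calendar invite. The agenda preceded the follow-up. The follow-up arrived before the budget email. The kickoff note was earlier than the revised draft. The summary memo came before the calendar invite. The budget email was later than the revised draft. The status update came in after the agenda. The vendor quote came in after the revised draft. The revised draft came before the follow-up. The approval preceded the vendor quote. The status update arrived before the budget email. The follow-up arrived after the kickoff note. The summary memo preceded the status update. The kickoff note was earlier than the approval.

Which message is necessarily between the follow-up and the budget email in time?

the status update

Tracing the constraints gives the follow-up → the status update → the budget email, so the status update sits after the follow-up and before the budget email.
No other message is forced both after the follow-up and before the budget email.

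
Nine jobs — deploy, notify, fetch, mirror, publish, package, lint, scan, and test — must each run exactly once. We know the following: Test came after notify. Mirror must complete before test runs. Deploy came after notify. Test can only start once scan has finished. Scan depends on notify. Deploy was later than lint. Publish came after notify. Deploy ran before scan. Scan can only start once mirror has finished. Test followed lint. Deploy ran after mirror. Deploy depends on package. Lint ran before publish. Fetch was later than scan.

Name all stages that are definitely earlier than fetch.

deploy, lint, mirror, notify, package, scan

Directly stated before fetch: scan.
Deploy reaches fetch via deploy → scan → fetch.
Lint reaches fetch via lint → deploy → scan → fetch.
Mirror reaches fetch via mirror → scan → fetch.
Likewise notify and package each reach fetch by chaining the stated constraints.
No chain forces test (or any of the others) ahead of fetch.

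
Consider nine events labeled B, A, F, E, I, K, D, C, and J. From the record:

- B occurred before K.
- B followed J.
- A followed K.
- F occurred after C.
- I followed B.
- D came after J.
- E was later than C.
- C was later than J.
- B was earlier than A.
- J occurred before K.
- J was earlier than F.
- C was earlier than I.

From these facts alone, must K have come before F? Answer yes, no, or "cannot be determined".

cannot be determined

No chain of stated constraints runs from K to F, and none runs from F to K either.
So the relative order of K and F is not fixed by the given facts.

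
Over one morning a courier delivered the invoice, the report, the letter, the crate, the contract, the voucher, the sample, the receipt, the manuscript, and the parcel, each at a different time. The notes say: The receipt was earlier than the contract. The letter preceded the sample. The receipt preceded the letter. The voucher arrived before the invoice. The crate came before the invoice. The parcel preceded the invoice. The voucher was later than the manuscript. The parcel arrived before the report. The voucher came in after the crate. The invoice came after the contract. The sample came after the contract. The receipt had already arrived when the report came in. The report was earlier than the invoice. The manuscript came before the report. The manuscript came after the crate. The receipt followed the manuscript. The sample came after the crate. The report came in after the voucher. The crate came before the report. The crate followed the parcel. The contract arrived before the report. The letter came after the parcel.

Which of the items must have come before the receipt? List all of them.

the crate, the manuscript, the parcel

Directly stated before the receipt: the manuscript.
The crate reaches the receipt via the crate → the manuscript → the receipt.
The parcel reaches the receipt via the parcel → the crate → the manuscript → the receipt.
No chain forces the voucher (or any of the others) ahead of the receipt.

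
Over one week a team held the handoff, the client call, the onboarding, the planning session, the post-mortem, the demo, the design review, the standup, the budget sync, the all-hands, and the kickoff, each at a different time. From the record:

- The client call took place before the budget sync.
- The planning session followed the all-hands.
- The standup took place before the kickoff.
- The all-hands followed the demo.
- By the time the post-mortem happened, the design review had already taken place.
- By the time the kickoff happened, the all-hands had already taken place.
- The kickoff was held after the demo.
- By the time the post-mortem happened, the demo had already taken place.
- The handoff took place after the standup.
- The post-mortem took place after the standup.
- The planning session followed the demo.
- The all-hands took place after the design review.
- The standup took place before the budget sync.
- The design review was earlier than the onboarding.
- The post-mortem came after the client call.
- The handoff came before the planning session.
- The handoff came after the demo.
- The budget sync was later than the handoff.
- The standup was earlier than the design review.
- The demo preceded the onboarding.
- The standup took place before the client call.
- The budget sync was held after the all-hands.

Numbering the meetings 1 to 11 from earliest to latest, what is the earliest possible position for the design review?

The standup must come before the design review — 1 forced predecessor.
Nothing else is forced ahead of the design review, so its earliest slot is position 1 + 1 = 2.

2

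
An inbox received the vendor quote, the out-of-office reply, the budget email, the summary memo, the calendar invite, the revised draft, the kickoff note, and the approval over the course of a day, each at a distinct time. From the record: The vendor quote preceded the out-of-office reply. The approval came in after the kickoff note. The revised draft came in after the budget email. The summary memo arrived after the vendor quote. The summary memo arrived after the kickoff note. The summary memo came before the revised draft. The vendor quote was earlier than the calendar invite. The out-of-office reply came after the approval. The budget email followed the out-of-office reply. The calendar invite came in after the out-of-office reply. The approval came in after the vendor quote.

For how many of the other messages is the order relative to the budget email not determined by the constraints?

Forced before the budget email: the approval, the kickoff note, the out-of-office reply, and the vendor quote; forced after the budget email: the revised draft.
That leaves the calendar invite and the summary memo with no forced order relative to the budget email — 2.

2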